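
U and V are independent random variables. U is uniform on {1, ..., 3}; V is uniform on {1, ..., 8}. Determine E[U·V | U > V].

Outcomes with U > V: (2,1), (3,1), (3,2), each with probability 1/24.
E[U·V | U > V] = (2 + 3 + 6) / 3 = 11/3.

11/3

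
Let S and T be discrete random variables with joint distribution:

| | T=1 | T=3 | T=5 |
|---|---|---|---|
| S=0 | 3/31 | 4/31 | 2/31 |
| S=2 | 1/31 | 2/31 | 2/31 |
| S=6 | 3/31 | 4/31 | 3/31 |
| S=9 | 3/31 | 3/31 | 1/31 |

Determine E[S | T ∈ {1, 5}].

P(T ∈ {1, 5}) = 18/31.
Summing S·P(S=x,T=y) over the conditioning event gives 78/31.
E[S | T ∈ {1, 5}] = (78/31) / (18/31) = 13/3.

13/3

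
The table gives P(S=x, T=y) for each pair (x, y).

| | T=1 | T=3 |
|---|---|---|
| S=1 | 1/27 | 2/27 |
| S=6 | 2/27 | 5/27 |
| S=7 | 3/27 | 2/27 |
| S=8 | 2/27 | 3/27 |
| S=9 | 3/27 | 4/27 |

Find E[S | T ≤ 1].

7

P(T ≤ 1) = 11/27.
Σ S·P over the event = 1·(1/27) + 6·(2/27) + 7·(3/27) + 8·(2/27) + 9·(3/27) = 77/27.
E[S | T ≤ 1] = (77/27) / (11/27) = 7.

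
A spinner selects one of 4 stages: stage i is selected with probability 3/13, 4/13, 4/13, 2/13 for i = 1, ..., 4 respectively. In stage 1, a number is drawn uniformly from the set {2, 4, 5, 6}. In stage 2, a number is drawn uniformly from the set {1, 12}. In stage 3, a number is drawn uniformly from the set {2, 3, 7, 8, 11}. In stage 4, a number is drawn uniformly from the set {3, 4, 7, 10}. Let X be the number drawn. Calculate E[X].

E[X | stage 1] = (2+4+5+6)/4 = 17/4.
E[X | stage 2] = (1+12)/2 = 13/2.
E[X | stage 3] = (2+3+7+8+11)/5 = 31/5.
E[X | stage 4] = (3+4+7+10)/4 = 6.
By the law of total expectation,
E[X] = (3/13)·(17/4) + (4/13)·(13/2) + (4/13)·(31/5) + (2/13)·(6) = 1511/260.

1511/260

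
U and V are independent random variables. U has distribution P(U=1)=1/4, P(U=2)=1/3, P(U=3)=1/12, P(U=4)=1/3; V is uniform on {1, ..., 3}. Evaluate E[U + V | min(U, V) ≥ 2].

P(min(U, V) ≥ 2) = 1/2.
Summing (U+V)·P(x,y) over outcomes with min(U, V) ≥ 2 gives 11/4.
E[U + V | min(U, V) ≥ 2] = (11/4) / (1/2) = 11/2.

11/2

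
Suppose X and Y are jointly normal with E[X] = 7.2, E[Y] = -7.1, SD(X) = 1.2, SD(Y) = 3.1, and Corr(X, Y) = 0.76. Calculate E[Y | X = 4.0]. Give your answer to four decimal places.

-13.3827

For a bivariate normal, E[Y | X=x] = μ_Y + ρ·(σ_Y/σ_X)·(x − μ_X).
E[Y | X=4.0] = -7.1 + (0.76)·(3.1/1.2)·(4.0 − (7.2)) = -7.1 + (1.96333)·(-3.2) = -13.3827.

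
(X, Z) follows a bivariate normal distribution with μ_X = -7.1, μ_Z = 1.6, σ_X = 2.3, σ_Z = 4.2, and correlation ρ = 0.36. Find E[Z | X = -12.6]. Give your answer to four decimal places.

-2.0157

For a bivariate normal, E[Z | X=x] = μ_Z + ρ·(σ_Z/σ_X)·(x − μ_X).
E[Z | X=-12.6] = 1.6 + (0.36)·(4.2/2.3)·(-12.6 − (-7.1)) = 1.6 + (0.657391)·(-5.5) = -2.0157.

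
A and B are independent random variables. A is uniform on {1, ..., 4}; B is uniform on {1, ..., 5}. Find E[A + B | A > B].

P(A > B) = 3/10.
Summing (A+B)·P(x,y) over outcomes with A > B gives 3/2.
E[A + B | A > B] = (3/2) / (3/10) = 5.

5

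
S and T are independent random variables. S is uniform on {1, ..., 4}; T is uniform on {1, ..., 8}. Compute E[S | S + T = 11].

7/2

Outcomes with S + T = 11: (3,8), (4,7), each with probability 1/32.
E[S | S + T = 11] = (3 + 4) / 2 = 7/2.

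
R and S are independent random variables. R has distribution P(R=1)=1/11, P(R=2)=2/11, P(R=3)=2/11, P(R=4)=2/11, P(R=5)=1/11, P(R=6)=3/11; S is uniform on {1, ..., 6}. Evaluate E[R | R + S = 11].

23/4

P(R + S = 11) = 2/33.
Summing R·P(x,y) over outcomes with R + S = 11 gives 23/66.
E[R | R + S = 11] = (23/66) / (2/33) = 23/4.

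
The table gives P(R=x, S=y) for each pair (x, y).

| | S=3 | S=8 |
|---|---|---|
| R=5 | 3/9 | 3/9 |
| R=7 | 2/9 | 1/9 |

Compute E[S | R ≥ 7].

P(R ≥ 7) = 1/3.
Σ S·P over the event = 3·(2/9) + 8·(1/9) = 14/9.
E[S | R ≥ 7] = (14/9) / (1/3) = 14/3.

14/3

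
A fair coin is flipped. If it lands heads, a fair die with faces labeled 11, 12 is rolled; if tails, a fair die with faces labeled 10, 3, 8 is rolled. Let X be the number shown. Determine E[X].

37/4

E[X | heads] = (11+12)/2 = 23/2.
E[X | tails] = (10+3+8)/3 = 7.
E[X] = (1/2)·(23/2) + (1/2)·(7) = 37/4.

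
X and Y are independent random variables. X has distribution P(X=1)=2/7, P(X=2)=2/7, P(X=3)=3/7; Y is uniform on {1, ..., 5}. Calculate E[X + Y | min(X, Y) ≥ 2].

61/10

P(min(X, Y) ≥ 2) = 4/7.
Summing (X+Y)·P(x,y) over outcomes with min(X, Y) ≥ 2 gives 122/35.
E[X + Y | min(X, Y) ≥ 2] = (122/35) / (4/7) = 61/10.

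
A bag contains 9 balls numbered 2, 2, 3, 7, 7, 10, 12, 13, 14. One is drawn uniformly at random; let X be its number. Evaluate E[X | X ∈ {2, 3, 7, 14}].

35/6

P(X ∈ {2, 3, 7, 14}) = 2/3.
Σ over the event: 2·2/9 + 3·1/9 + 7·2/9 + 14·1/9 = 35/9.
E[X | X ∈ {2, 3, 7, 14}] = (35/9) / (2/3) = 35/6.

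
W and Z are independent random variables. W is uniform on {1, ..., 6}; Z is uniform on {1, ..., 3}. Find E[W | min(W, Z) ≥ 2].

P(min(W, Z) ≥ 2) = 5/9.
Summing W·P(x,y) over outcomes with min(W, Z) ≥ 2 gives 20/9.
E[W | min(W, Z) ≥ 2] = (20/9) / (5/9) = 4.

4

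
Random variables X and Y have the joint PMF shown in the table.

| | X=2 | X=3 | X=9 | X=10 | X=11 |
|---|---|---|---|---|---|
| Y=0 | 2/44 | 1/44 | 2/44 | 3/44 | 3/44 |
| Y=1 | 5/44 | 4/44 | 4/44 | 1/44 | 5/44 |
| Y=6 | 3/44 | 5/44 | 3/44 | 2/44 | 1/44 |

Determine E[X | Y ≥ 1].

P(Y ≥ 1) = 3/4.
Summing X·P(X=x,Y=y) over the conditioning event gives 101/22.
E[X | Y ≥ 1] = (101/22) / (3/4) = 202/33.

202/33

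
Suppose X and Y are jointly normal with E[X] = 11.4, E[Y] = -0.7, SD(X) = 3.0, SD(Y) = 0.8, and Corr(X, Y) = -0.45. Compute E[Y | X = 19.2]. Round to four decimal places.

E[Y | X=x] = μ_Y + ρ(σ_Y/σ_X)(x − μ_X) for jointly normal variables.
E[Y | X=19.2] = -0.7 + (-0.45)·(0.8/3.0)·(19.2 − (11.4)) = -0.7 + (-0.12)·(7.8) = -1.6360.

-1.6360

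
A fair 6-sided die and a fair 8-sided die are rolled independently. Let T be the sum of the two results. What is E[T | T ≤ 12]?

P(T ≤ 12) = 15/16.
E[T | T ≤ 12] = (43/6) / (15/16) = 344/45.

344/45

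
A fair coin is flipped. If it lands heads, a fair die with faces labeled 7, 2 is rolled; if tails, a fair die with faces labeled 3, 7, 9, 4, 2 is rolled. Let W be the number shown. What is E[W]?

19/4

E[W | heads] = (7+2)/2 = 9/2.
E[W | tails] = (3+7+9+4+2)/5 = 5.
By the law of total expectation,
E[W] = (1/2)·(9/2) + (1/2)·(5) = 19/4.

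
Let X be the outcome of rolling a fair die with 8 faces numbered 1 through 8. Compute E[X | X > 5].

Given X > 5, X is equally likely to be any of {6, 7, 8}.
E[X | X > 5] = (6 + 7 + 8) / 3 = 7.

7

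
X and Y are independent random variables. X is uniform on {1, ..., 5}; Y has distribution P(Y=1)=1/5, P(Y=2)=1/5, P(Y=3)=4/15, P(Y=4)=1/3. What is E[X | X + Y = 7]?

23/6

P(X + Y = 7) = 4/25.
Summing X·P(x,y) over outcomes with X + Y = 7 gives 46/75.
E[X | X + Y = 7] = (46/75) / (4/25) = 23/6.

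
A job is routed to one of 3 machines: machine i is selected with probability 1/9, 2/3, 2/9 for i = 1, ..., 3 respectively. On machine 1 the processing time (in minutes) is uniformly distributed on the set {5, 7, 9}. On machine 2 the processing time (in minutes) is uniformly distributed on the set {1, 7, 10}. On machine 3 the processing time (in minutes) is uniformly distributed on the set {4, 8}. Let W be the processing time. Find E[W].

E[W | machine 1] = (5+7+9)/3 = 7.
E[W | machine 2] = (1+7+10)/3 = 6.
E[W | machine 3] = (4+8)/2 = 6.
E[W] = (1/9)·(7) + (2/3)·(6) + (2/9)·(6) = 55/9.

55/9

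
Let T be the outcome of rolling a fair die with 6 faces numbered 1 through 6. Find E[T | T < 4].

2

Given T < 4, T is equally likely to be any of {1, 2, 3}.
E[T | T < 4] = (1 + 2 + 3) / 3 = 2.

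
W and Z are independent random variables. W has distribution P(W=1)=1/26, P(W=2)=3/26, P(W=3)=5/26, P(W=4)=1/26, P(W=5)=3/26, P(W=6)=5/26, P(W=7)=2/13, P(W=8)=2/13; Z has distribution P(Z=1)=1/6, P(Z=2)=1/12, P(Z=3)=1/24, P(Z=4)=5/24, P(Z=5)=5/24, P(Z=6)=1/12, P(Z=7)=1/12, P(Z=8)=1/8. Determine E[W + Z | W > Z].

P(W > Z) = 55/104.
Summing (W+Z)·P(x,y) over outcomes with W > Z gives 64/13.
E[W + Z | W > Z] = (64/13) / (55/104) = 512/55.

512/55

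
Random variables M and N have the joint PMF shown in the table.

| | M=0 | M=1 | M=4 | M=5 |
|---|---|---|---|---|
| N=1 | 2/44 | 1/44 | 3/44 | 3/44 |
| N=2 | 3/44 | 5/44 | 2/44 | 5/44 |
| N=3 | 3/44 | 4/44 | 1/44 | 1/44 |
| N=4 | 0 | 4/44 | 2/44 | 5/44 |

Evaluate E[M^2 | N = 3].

P(N = 3) = 9/44.
Σ M^2·P over the event = 0·(3/44) + 1·(4/44) + 16·(1/44) + 25·(1/44) = 45/44.
E[M^2 | N = 3] = (45/44) / (9/44) = 5.

5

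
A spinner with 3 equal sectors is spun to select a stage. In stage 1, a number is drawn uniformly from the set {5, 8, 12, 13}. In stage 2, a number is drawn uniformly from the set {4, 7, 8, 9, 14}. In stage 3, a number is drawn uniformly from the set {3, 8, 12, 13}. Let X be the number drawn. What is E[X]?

E[X | stage 1] = (5+8+12+13)/4 = 19/2.
E[X | stage 2] = (4+7+8+9+14)/5 = 42/5.
E[X | stage 3] = (3+8+12+13)/4 = 9.
By the law of total expectation,
E[X] = (1/3)·(19/2) + (1/3)·(42/5) + (1/3)·(9) = 269/30.

269/30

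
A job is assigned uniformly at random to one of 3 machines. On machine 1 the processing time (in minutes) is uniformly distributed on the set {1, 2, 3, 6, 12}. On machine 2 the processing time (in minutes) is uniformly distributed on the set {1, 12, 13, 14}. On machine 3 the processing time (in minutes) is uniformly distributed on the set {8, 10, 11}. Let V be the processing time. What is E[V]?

E[V | machine 1] = (1+2+3+6+12)/5 = 24/5.
E[V | machine 2] = (1+12+13+14)/4 = 10.
E[V | machine 3] = (8+10+11)/3 = 29/3.
E[V] = (1/3)·(24/5) + (1/3)·(10) + (1/3)·(29/3) = 367/45.

367/45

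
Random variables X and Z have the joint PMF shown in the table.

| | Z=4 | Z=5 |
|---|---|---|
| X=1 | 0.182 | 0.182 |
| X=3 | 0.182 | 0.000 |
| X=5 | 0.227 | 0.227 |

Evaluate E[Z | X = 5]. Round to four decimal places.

4.5000

P(X = 5) = 0.454.
Σ Z·P over the event = 4·(0.227) + 5·(0.227) = 2.043.
E[Z | X = 5] = (2.043) / (0.454) = 4.5000.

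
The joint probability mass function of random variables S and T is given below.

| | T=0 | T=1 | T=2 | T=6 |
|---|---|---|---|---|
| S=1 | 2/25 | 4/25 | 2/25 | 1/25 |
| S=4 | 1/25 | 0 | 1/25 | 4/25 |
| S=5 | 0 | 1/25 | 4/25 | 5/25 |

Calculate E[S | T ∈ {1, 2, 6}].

P(T ∈ {1, 2, 6}) = 22/25.
Σ S·P over the event = 1·(4/25) + 1·(2/25) + 1·(1/25) + 4·(1/25) + 4·(4/25) + 5·(1/25) + 5·(4/25) + 5·(5/25) = 77/25.
E[S | T ∈ {1, 2, 6}] = (77/25) / (22/25) = 7/2.

7/2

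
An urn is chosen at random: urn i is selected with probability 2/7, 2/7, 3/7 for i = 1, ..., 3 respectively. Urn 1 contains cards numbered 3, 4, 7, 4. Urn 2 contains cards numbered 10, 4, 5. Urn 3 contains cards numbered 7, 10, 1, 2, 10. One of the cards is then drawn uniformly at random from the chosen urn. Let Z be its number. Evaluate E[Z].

E[Z | urn 1] = (3+4+7+4)/4 = 9/2.
E[Z | urn 2] = (10+4+5)/3 = 19/3.
E[Z | urn 3] = (7+10+1+2+10)/5 = 6.
By the law of total expectation,
E[Z] = (2/7)·(9/2) + (2/7)·(19/3) + (3/7)·(6) = 17/3.

17/3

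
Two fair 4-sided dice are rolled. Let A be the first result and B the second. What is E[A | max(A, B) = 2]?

Outcomes with max(A, B) = 2: (1,2), (2,1), (2,2), each with probability 1/16.
E[A | max(A, B) = 2] = (1 + 2 + 2) / 3 = 5/3.

5/3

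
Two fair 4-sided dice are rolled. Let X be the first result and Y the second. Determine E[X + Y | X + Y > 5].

20/3

Outcomes with X + Y > 5: (2,4), (3,3), (3,4), (4,2), (4,3), (4,4), each with probability 1/16.
E[X + Y | X + Y > 5] = (6 + 6 + 7 + 6 + 7 + 8) / 6 = 20/3.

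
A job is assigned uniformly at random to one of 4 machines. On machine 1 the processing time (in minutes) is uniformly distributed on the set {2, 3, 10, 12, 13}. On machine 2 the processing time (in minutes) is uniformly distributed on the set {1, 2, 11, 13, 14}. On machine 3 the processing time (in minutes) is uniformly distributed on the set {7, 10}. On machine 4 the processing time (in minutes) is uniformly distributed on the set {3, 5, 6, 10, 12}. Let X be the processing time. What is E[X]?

E[X | machine 1] = (2+3+10+12+13)/5 = 8.
E[X | machine 2] = (1+2+11+13+14)/5 = 41/5.
E[X | machine 3] = (7+10)/2 = 17/2.
E[X | machine 4] = (3+5+6+10+12)/5 = 36/5.
By the law of total expectation,
E[X] = (1/4)·(8) + (1/4)·(41/5) + (1/4)·(17/2) + (1/4)·(36/5) = 319/40.

319/40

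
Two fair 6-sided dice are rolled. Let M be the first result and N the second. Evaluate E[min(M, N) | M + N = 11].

Outcomes with M + N = 11: (5,6), (6,5), each with probability 1/36.
E[min(M, N) | M + N = 11] = (5 + 5) / 2 = 5.

5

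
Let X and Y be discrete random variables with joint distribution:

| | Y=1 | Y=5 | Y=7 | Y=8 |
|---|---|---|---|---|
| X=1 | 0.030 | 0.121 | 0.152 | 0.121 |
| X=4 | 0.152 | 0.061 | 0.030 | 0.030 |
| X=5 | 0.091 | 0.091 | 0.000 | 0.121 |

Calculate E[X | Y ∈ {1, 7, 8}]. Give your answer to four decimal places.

P(Y ∈ {1, 7, 8}) = 0.727.
Σ X·P over the event = 1·(0.030) + 1·(0.152) + 1·(0.121) + 4·(0.152) + 4·(0.030) + 4·(0.030) + 5·(0.091) + 5·(0.121) = 2.211.
E[X | Y ∈ {1, 7, 8}] = (2.211) / (0.727) = 3.0413.

3.0413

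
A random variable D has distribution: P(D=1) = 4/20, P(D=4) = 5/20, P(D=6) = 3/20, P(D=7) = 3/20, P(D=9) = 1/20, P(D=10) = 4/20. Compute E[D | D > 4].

P(D > 4) = 11/20.
Σ over the event: 6·3/20 + 7·3/20 + 9·1/20 + 10·1/5 = 22/5.
E[D | D > 4] = (22/5) / (11/20) = 8.

8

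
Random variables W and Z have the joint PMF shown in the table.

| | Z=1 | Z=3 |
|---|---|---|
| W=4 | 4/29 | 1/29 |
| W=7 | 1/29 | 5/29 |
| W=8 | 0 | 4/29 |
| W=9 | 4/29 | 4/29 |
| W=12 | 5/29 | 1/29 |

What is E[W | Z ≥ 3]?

P(Z ≥ 3) = 15/29.
Σ W·P over the event = 4·(1/29) + 7·(5/29) + 8·(4/29) + 9·(4/29) + 12·(1/29) = 119/29.
E[W | Z ≥ 3] = (119/29) / (15/29) = 119/15.

119/15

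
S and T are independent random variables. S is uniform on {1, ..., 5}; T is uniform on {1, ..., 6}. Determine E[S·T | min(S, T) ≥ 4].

P(min(S, T) ≥ 4) = 1/5.
Summing ST·P(x,y) over outcomes with min(S, T) ≥ 4 gives 9/2.
E[S·T | min(S, T) ≥ 4] = (9/2) / (1/5) = 45/2.

45/2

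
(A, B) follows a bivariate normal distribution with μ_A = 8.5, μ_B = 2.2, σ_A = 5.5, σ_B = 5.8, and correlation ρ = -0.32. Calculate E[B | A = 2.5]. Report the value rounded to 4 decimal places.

For a bivariate normal, E[B | A=x] = μ_B + ρ·(σ_B/σ_A)·(x − μ_A).
E[B | A=2.5] = 2.2 + (-0.32)·(5.8/5.5)·(2.5 − (8.5)) = 2.2 + (-0.33745)·(-6) = 4.2247.

4.2247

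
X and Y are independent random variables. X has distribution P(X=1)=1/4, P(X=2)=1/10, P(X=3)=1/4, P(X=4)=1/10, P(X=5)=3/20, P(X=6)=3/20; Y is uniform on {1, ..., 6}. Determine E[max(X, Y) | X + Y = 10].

45/8

P(X + Y = 10) = 1/15.
Summing max(X,Y)·P(x,y) over outcomes with X + Y = 10 gives 3/8.
E[max(X, Y) | X + Y = 10] = (3/8) / (1/15) = 45/8.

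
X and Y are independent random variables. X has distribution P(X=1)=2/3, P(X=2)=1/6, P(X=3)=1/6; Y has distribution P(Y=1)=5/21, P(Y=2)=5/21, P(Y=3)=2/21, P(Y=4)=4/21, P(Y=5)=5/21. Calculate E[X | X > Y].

8/3

P(X > Y) = 5/42.
Summing X·P(x,y) over outcomes with X > Y gives 20/63.
E[X | X > Y] = (20/63) / (5/42) = 8/3.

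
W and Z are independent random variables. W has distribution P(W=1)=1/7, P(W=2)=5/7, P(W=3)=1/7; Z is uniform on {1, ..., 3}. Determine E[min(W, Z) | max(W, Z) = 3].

17/9

P(max(W, Z) = 3) = 3/7.
Summing min(W,Z)·P(x,y) over outcomes with max(W, Z) = 3 gives 17/21.
E[min(W, Z) | max(W, Z) = 3] = (17/21) / (3/7) = 17/9.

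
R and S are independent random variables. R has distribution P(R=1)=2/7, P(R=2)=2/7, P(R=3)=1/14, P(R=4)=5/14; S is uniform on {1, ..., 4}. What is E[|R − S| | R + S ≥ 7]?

6/11

P(R + S ≥ 7) = 11/56.
Summing |R−S|·P(x,y) over outcomes with R + S ≥ 7 gives 3/28.
E[|R − S| | R + S ≥ 7] = (3/28) / (11/56) = 6/11.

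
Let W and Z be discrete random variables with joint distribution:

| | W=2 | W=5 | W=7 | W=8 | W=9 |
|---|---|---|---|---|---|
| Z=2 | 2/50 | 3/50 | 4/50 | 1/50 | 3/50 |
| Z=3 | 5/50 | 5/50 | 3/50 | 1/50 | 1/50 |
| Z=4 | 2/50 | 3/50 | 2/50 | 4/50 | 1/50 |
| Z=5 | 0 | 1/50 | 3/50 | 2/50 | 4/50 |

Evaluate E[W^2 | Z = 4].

259/6

P(Z = 4) = 6/25.
Σ W^2·P over the event = 4·(2/50) + 25·(3/50) + 49·(2/50) + 64·(4/50) + 81·(1/50) = 259/25.
E[W^2 | Z = 4] = (259/25) / (6/25) = 259/6.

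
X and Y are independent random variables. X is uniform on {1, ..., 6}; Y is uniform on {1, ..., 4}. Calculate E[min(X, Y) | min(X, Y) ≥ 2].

41/15

P(min(X, Y) ≥ 2) = 5/8.
Summing min(X,Y)·P(x,y) over outcomes with min(X, Y) ≥ 2 gives 41/24.
E[min(X, Y) | min(X, Y) ≥ 2] = (41/24) / (5/8) = 41/15.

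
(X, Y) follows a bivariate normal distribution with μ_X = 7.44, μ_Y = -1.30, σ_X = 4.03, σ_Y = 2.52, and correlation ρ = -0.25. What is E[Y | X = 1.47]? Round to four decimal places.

For a bivariate normal, E[Y | X=x] = μ_Y + ρ·(σ_Y/σ_X)·(x − μ_X).
E[Y | X=1.47] = -1.30 + (-0.25)·(2.52/4.03)·(1.47 − (7.44)) = -1.30 + (-0.15633)·(-5.97) = -0.3667.

-0.3667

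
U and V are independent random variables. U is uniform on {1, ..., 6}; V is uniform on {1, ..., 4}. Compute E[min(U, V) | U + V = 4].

4/3

P(U + V = 4) = 1/8.
Summing min(U,V)·P(x,y) over outcomes with U + V = 4 gives 1/6.
E[min(U, V) | U + V = 4] = (1/6) / (1/8) = 4/3.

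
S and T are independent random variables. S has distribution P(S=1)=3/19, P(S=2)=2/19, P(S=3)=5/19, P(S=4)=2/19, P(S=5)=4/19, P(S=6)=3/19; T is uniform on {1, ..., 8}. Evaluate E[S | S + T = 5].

5/2

P(S + T = 5) = 3/38.
Summing S·P(x,y) over outcomes with S + T = 5 gives 15/76.
E[S | S + T = 5] = (15/76) / (3/38) = 5/2.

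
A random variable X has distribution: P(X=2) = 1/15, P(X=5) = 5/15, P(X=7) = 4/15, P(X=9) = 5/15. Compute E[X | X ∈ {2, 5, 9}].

72/11

P(X ∈ {2, 5, 9}) = 11/15.
Σ over the event: 2·1/15 + 5·1/3 + 9·1/3 = 24/5.
E[X | X ∈ {2, 5, 9}] = (24/5) / (11/15) = 72/11.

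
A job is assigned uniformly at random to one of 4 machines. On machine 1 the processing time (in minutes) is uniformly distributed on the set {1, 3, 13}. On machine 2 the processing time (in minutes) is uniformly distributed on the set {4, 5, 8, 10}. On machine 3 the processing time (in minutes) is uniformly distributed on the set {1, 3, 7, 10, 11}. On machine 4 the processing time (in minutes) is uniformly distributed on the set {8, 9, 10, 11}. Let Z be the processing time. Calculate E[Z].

E[Z | machine 1] = (1+3+13)/3 = 17/3.
E[Z | machine 2] = (4+5+8+10)/4 = 27/4.
E[Z | machine 3] = (1+3+7+10+11)/5 = 32/5.
E[Z | machine 4] = (8+9+10+11)/4 = 19/2.
E[Z] = (1/4)·(17/3) + (1/4)·(27/4) + (1/4)·(32/5) + (1/4)·(19/2) = 1699/240.

1699/240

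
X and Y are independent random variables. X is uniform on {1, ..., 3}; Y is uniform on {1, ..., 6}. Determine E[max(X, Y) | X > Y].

Outcomes with X > Y: (2,1), (3,1), (3,2), each with probability 1/18.
E[max(X, Y) | X > Y] = (2 + 3 + 3) / 3 = 8/3.

8/3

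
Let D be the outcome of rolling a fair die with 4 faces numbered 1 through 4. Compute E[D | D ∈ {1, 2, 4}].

7/3

P(D ∈ {1, 2, 4}) = 3/4.
Σ over the event: 1·1/4 + 2·1/4 + 4·1/4 = 7/4.
E[D | D ∈ {1, 2, 4}] = (7/4) / (3/4) = 7/3.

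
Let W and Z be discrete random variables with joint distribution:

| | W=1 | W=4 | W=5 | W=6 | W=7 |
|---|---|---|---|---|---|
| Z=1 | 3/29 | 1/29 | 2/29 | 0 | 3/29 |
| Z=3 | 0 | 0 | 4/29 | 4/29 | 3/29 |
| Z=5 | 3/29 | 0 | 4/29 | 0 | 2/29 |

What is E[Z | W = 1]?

P(W = 1) = 6/29.
Σ Z·P over the event = 1·(3/29) + 5·(3/29) = 18/29.
E[Z | W = 1] = (18/29) / (6/29) = 3.

3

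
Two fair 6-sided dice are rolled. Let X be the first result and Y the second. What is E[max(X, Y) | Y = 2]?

Outcomes with Y = 2: (1,2), (2,2), (3,2), (4,2), (5,2), (6,2), each with probability 1/36.
E[max(X, Y) | Y = 2] = (2 + 2 + 3 + 4 + 5 + 6) / 6 = 11/3.

11/3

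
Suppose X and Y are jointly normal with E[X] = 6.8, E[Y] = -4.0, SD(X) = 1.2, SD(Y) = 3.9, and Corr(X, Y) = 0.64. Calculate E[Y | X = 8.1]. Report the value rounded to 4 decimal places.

E[Y | X=x] = μ_Y + ρ(σ_Y/σ_X)(x − μ_X) for jointly normal variables.
E[Y | X=8.1] = -4.0 + (0.64)·(3.9/1.2)·(8.1 − (6.8)) = -4.0 + (2.08)·(1.3) = -1.2960.

-1.2960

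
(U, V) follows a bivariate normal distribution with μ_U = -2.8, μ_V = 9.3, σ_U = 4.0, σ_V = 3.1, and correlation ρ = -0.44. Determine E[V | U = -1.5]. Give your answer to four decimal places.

8.8567

The regression of V on U has slope ρ·σ_V/σ_U and passes through (μ_U, μ_V).
E[V | U=-1.5] = 9.3 + (-0.44)·(3.1/4.0)·(-1.5 − (-2.8)) = 9.3 + (-0.341)·(1.3) = 8.8567.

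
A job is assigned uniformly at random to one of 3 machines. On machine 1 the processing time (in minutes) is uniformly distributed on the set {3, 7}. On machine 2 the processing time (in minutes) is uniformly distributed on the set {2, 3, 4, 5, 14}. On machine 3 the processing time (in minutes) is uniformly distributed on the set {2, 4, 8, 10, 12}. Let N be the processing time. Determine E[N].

89/15

E[N | machine 1] = (3+7)/2 = 5.
E[N | machine 2] = (2+3+4+5+14)/5 = 28/5.
E[N | machine 3] = (2+4+8+10+12)/5 = 36/5.
By the law of total expectation,
E[N] = (1/3)·(5) + (1/3)·(28/5) + (1/3)·(36/5) = 89/15.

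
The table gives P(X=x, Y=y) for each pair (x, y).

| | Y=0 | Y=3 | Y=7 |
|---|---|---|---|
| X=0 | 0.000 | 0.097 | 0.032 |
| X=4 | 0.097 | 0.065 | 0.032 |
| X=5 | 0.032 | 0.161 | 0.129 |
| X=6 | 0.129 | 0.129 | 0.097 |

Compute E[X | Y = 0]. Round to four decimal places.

5.1240

P(Y = 0) = 0.258.
Σ X·P over the event = 4·(0.097) + 5·(0.032) + 6·(0.129) = 1.322.
E[X | Y = 0] = (1.322) / (0.258) = 5.1240.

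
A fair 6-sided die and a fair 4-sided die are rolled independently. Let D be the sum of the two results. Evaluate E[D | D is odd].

P(D is odd) = 1/2.
Σ over the event: 3·1/12 + 5·1/6 + 7·1/6 + 9·1/12 = 3.
E[D | D is odd] = (3) / (1/2) = 6.

6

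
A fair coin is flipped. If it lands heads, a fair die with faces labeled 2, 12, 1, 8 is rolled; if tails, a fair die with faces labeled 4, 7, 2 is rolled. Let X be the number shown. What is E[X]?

121/24

E[X | heads] = (2+12+1+8)/4 = 23/4.
E[X | tails] = (4+7+2)/3 = 13/3.
By the law of total expectation,
E[X] = (1/2)·(23/4) + (1/2)·(13/3) = 121/24.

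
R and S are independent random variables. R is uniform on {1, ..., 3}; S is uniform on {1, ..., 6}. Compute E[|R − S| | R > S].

Outcomes with R > S: (2,1), (3,1), (3,2), each with probability 1/18.
E[|R − S| | R > S] = (1 + 2 + 1) / 3 = 4/3.

4/3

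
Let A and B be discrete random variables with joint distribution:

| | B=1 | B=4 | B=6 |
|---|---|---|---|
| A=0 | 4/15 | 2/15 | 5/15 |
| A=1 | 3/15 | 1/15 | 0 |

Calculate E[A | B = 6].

P(B = 6) = 1/3.
Σ A·P over the event = 0·(5/15) = 0.
E[A | B = 6] = (0) / (1/3) = 0.

0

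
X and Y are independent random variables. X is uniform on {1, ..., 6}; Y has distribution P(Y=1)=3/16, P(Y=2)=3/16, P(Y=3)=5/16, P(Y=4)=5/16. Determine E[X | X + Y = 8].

P(X + Y = 8) = 13/96.
Summing X·P(x,y) over outcomes with X + Y = 8 gives 21/32.
E[X | X + Y = 8] = (21/32) / (13/96) = 63/13.

63/13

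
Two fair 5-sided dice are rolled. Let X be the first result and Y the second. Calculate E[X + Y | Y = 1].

P(Y = 1) = 1/5.
Summing (X+Y)·P(x,y) over outcomes with Y = 1 gives 4/5.
E[X + Y | Y = 1] = (4/5) / (1/5) = 4.

4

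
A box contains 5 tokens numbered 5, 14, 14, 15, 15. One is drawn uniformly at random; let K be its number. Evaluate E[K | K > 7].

29/2

P(K > 7) = 4/5.
Σ over the event: 14·2/5 + 15·2/5 = 58/5.
E[K | K > 7] = (58/5) / (4/5) = 29/2.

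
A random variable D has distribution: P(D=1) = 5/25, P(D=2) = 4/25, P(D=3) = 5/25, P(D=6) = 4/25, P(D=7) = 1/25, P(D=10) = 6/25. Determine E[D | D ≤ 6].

P(D ≤ 6) = 18/25.
Σ over the event: 1·1/5 + 2·4/25 + 3·1/5 + 6·4/25 = 52/25.
E[D | D ≤ 6] = (52/25) / (18/25) = 26/9.

26/9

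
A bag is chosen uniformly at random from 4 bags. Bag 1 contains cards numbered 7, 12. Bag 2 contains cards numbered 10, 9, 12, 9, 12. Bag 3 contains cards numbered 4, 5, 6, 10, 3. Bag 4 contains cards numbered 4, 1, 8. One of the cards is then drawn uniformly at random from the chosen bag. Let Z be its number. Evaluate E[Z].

E[Z | bag 1] = (7+12)/2 = 19/2.
E[Z | bag 2] = (10+9+12+9+12)/5 = 52/5.
E[Z | bag 3] = (4+5+6+10+3)/5 = 28/5.
E[Z | bag 4] = (4+1+8)/3 = 13/3.
By the law of total expectation,
E[Z] = (1/4)·(19/2) + (1/4)·(52/5) + (1/4)·(28/5) + (1/4)·(13/3) = 179/24.

179/24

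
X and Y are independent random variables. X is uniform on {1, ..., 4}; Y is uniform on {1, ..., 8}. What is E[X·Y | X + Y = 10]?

61/3

P(X + Y = 10) = 3/32.
Summing XY·P(x,y) over outcomes with X + Y = 10 gives 61/32.
E[X·Y | X + Y = 10] = (61/32) / (3/32) = 61/3.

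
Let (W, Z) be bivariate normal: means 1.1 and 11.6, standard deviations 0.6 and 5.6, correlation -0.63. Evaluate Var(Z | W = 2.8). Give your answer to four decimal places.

18.9132

Var(Z | W=x) = (1 − ρ²)·σ_Z².
Var(Z | W=2.8) = (5.6)²·(1 − (-0.63)²) = 31.36·0.6031 = 18.9132.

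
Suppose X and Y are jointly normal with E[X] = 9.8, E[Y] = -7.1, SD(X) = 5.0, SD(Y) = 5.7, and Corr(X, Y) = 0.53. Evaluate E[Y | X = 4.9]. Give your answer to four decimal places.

-10.0606

For a bivariate normal, E[Y | X=x] = μ_Y + ρ·(σ_Y/σ_X)·(x − μ_X).
E[Y | X=4.9] = -7.1 + (0.53)·(5.7/5.0)·(4.9 − (9.8)) = -7.1 + (0.6042)·(-4.9) = -10.0606.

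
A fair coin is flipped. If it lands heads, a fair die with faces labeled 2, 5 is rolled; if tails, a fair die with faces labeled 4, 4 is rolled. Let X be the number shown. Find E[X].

15/4

E[X | heads] = (2+5)/2 = 7/2.
E[X | tails] = (4+4)/2 = 4.
By the law of total expectation,
E[X] = (1/2)·(7/2) + (1/2)·(4) = 15/4.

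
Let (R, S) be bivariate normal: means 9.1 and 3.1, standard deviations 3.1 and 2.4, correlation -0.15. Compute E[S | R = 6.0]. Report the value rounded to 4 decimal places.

For a bivariate normal, E[S | R=x] = μ_S + ρ·(σ_S/σ_R)·(x − μ_R).
E[S | R=6.0] = 3.1 + (-0.15)·(2.4/3.1)·(6.0 − (9.1)) = 3.1 + (-0.11613)·(-3.1) = 3.4600.

3.4600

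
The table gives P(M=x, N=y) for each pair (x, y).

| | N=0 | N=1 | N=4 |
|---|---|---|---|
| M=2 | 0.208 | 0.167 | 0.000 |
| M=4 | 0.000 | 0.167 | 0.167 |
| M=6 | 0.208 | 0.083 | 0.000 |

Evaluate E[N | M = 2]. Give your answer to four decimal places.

P(M = 2) = 0.375.
Σ N·P over the event = 0·(0.208) + 1·(0.167) = 0.167.
E[N | M = 2] = (0.167) / (0.375) = 0.4453.

0.4453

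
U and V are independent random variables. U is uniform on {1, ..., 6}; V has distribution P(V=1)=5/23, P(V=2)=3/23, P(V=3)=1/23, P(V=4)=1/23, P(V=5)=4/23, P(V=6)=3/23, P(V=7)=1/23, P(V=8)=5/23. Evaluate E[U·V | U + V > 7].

P(U + V > 7) = 25/46.
Summing UV·P(x,y) over outcomes with U + V > 7 gives 306/23.
E[U·V | U + V > 7] = (306/23) / (25/46) = 612/25.

612/25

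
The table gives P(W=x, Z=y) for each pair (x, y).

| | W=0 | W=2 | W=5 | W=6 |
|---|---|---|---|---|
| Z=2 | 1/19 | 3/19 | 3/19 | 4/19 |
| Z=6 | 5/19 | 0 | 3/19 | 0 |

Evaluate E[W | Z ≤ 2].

45/11

P(Z ≤ 2) = 11/19.
Σ W·P over the event = 0·(1/19) + 2·(3/19) + 5·(3/19) + 6·(4/19) = 45/19.
E[W | Z ≤ 2] = (45/19) / (11/19) = 45/11.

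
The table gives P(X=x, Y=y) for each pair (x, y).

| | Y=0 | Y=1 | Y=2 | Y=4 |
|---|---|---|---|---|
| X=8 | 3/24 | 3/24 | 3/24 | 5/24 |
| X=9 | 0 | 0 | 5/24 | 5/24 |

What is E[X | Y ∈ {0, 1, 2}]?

117/14

P(Y ∈ {0, 1, 2}) = 7/12.
Summing X·P(X=x,Y=y) over the conditioning event gives 39/8.
E[X | Y ∈ {0, 1, 2}] = (39/8) / (7/12) = 117/14.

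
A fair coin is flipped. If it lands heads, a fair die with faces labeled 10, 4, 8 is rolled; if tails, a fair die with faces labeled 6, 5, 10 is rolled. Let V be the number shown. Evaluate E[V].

E[V | heads] = (10+4+8)/3 = 22/3.
E[V | tails] = (6+5+10)/3 = 7.
By the law of total expectation,
E[V] = (1/2)·(22/3) + (1/2)·(7) = 43/6.

43/6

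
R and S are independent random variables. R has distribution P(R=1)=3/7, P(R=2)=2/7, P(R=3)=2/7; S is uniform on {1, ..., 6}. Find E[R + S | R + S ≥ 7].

P(R + S ≥ 7) = 13/42.
Summing (R+S)·P(x,y) over outcomes with R + S ≥ 7 gives 33/14.
E[R + S | R + S ≥ 7] = (33/14) / (13/42) = 99/13.

99/13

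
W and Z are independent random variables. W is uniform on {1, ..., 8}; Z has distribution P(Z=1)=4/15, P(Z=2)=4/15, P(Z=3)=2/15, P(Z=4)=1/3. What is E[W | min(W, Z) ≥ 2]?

P(min(W, Z) ≥ 2) = 77/120.
Summing W·P(x,y) over outcomes with min(W, Z) ≥ 2 gives 77/24.
E[W | min(W, Z) ≥ 2] = (77/24) / (77/120) = 5.

5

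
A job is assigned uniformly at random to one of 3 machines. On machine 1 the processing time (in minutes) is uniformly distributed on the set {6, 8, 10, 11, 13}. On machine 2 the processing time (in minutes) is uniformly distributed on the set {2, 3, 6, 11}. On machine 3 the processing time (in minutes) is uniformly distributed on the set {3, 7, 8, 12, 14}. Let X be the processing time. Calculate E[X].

E[X | machine 1] = (6+8+10+11+13)/5 = 48/5.
E[X | machine 2] = (2+3+6+11)/4 = 11/2.
E[X | machine 3] = (3+7+8+12+14)/5 = 44/5.
E[X] = (1/3)·(48/5) + (1/3)·(11/2) + (1/3)·(44/5) = 239/30.

239/30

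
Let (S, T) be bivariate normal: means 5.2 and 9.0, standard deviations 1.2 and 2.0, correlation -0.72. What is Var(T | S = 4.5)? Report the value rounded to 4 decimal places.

1.9264

Var(T | S=x) = (1 − ρ²)·σ_T².
Var(T | S=4.5) = (2.0)²·(1 − (-0.72)²) = 4·0.4816 = 1.9264.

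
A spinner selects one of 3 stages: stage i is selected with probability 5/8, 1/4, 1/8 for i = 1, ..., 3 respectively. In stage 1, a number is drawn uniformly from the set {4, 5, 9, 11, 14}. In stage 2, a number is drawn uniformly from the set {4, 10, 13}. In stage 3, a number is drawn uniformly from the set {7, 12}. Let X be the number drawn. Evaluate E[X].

E[X | stage 1] = (4+5+9+11+14)/5 = 43/5.
E[X | stage 2] = (4+10+13)/3 = 9.
E[X | stage 3] = (7+12)/2 = 19/2.
E[X] = (5/8)·(43/5) + (1/4)·(9) + (1/8)·(19/2) = 141/16.

141/16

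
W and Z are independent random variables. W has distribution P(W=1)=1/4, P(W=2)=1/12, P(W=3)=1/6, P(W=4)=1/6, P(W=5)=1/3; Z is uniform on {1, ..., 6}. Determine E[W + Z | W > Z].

59/9

P(W > Z) = 3/8.
Summing (W+Z)·P(x,y) over outcomes with W > Z gives 59/24.
E[W + Z | W > Z] = (59/24) / (3/8) = 59/9.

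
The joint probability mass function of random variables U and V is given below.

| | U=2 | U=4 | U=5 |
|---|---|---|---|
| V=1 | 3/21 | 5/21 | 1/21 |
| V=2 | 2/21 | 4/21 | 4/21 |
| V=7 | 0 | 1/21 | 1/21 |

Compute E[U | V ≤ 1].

P(V ≤ 1) = 3/7.
Σ U·P over the event = 2·(3/21) + 4·(5/21) + 5·(1/21) = 31/21.
E[U | V ≤ 1] = (31/21) / (3/7) = 31/9.

31/9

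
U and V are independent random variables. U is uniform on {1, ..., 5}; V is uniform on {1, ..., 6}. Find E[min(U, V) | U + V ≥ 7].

P(U + V ≥ 7) = 1/2.
Summing min(U,V)·P(x,y) over outcomes with U + V ≥ 7 gives 8/5.
E[min(U, V) | U + V ≥ 7] = (8/5) / (1/2) = 16/5.

16/5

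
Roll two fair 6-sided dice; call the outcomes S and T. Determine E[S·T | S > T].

P(S > T) = 5/12.
Summing ST·P(x,y) over outcomes with S > T gives 175/36.
E[S·T | S > T] = (175/36) / (5/12) = 35/3.

35/3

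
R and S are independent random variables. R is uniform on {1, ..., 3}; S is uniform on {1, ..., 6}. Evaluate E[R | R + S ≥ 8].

8/3

Outcomes with R + S ≥ 8: (2,6), (3,5), (3,6), each with probability 1/18.
E[R | R + S ≥ 8] = (2 + 3 + 3) / 3 = 8/3.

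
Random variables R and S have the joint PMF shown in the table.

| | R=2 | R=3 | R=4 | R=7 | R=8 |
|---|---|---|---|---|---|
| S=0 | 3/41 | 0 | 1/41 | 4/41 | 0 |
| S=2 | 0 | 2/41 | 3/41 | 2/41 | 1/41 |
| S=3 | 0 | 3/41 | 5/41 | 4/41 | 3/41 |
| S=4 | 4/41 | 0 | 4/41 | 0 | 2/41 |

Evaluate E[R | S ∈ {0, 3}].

119/23

P(S ∈ {0, 3}) = 23/41.
Summing R·P(R=x,S=y) over the conditioning event gives 119/41.
E[R | S ∈ {0, 3}] = (119/41) / (23/41) = 119/23.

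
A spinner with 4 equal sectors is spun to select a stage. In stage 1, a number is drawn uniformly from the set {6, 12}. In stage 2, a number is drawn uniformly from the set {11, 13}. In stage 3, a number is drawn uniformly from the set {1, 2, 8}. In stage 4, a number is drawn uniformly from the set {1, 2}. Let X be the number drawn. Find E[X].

157/24

E[X | stage 1] = (6+12)/2 = 9.
E[X | stage 2] = (11+13)/2 = 12.
E[X | stage 3] = (1+2+8)/3 = 11/3.
E[X | stage 4] = (1+2)/2 = 3/2.
E[X] = (1/4)·(9) + (1/4)·(12) + (1/4)·(11/3) + (1/4)·(3/2) = 157/24.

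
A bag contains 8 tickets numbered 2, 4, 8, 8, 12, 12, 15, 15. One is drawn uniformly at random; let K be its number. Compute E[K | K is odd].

P(K is odd) = 1/4.
Σ over the event: 15·1/4 = 15/4.
E[K | K is odd] = (15/4) / (1/4) = 15.

15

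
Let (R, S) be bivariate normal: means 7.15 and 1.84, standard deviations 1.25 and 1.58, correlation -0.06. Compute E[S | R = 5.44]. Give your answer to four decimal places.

1.9697

The regression of S on R has slope ρ·σ_S/σ_R and passes through (μ_R, μ_S).
E[S | R=5.44] = 1.84 + (-0.06)·(1.58/1.25)·(5.44 − (7.15)) = 1.84 + (-0.07584)·(-1.71) = 1.9697.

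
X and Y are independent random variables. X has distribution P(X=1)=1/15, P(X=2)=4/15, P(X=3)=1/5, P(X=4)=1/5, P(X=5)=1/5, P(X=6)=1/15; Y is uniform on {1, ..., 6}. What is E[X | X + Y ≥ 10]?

5

P(X + Y ≥ 10) = 2/15.
Summing X·P(x,y) over outcomes with X + Y ≥ 10 gives 2/3.
E[X | X + Y ≥ 10] = (2/3) / (2/15) = 5.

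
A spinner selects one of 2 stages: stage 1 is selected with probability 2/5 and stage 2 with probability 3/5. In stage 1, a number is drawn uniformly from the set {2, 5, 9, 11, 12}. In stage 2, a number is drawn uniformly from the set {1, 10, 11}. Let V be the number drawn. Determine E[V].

E[V | stage 1] = (2+5+9+11+12)/5 = 39/5.
E[V | stage 2] = (1+10+11)/3 = 22/3.
E[V] = (2/5)·(39/5) + (3/5)·(22/3) = 188/25.

188/25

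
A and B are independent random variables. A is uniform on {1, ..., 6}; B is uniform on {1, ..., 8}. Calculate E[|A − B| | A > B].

7/3

P(A > B) = 5/16.
Summing |A−B|·P(x,y) over outcomes with A > B gives 35/48.
E[|A − B| | A > B] = (35/48) / (5/16) = 7/3.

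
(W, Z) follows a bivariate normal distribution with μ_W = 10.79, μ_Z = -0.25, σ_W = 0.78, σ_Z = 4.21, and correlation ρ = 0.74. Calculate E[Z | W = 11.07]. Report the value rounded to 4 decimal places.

0.8683

For a bivariate normal, E[Z | W=x] = μ_Z + ρ·(σ_Z/σ_W)·(x − μ_W).
E[Z | W=11.07] = -0.25 + (0.74)·(4.21/0.78)·(11.07 − (10.79)) = -0.25 + (3.9941)·(0.28) = 0.8683.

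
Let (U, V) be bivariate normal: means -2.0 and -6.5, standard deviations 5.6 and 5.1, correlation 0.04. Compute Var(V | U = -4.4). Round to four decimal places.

25.9684

For a bivariate normal, Var(V | U=x) = σ_V²(1 − ρ²).
Var(V | U=-4.4) = (5.1)²·(1 − (0.04)²) = 26.01·0.9984 = 25.9684.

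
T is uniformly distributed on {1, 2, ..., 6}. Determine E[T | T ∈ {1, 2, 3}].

2

P(T ∈ {1, 2, 3}) = 1/2.
Σ over the event: 1·1/6 + 2·1/6 + 3·1/6 = 1.
E[T | T ∈ {1, 2, 3}] = (1) / (1/2) = 2.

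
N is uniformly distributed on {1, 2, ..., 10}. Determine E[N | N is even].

6

Given N is even, N is equally likely to be any of {2, 4, 6, 8, 10}.
E[N | N is even] = (2 + 4 + 6 + 8 + 10) / 5 = 6.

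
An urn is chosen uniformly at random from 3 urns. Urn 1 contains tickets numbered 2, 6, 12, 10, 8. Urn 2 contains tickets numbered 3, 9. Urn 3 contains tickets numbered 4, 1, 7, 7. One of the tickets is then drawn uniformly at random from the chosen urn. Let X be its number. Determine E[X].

E[X | urn 1] = (2+6+12+10+8)/5 = 38/5.
E[X | urn 2] = (3+9)/2 = 6.
E[X | urn 3] = (4+1+7+7)/4 = 19/4.
By the law of total expectation,
E[X] = (1/3)·(38/5) + (1/3)·(6) + (1/3)·(19/4) = 367/60.

367/60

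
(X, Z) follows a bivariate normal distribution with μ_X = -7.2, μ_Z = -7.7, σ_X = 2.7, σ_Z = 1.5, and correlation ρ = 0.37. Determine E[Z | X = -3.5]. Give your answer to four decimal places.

The regression of Z on X has slope ρ·σ_Z/σ_X and passes through (μ_X, μ_Z).
E[Z | X=-3.5] = -7.7 + (0.37)·(1.5/2.7)·(-3.5 − (-7.2)) = -7.7 + (0.20556)·(3.7) = -6.9394.

-6.9394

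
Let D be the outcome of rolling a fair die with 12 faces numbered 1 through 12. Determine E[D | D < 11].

11/2

Given D < 11, D is equally likely to be any of {1, 2, 3, 4, 5, 6, 7, 8, 9, 10}.
E[D | D < 11] = (1 + 2 + 3 + 4 + 5 + 6 + 7 + 8 + 9 + 10) / 10 = 11/2.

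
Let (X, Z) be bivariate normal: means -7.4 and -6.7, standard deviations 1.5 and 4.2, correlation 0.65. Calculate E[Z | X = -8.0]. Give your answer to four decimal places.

-7.7920

E[Z | X=x] = μ_Z + ρ(σ_Z/σ_X)(x − μ_X) for jointly normal variables.
E[Z | X=-8.0] = -6.7 + (0.65)·(4.2/1.5)·(-8.0 − (-7.4)) = -6.7 + (1.82)·(-0.6) = -7.7920.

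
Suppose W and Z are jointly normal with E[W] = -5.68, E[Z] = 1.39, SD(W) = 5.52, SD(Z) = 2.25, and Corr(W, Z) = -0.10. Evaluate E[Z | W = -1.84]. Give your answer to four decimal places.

1.2335

For a bivariate normal, E[Z | W=x] = μ_Z + ρ·(σ_Z/σ_W)·(x − μ_W).
E[Z | W=-1.84] = 1.39 + (-0.10)·(2.25/5.52)·(-1.84 − (-5.68)) = 1.39 + (-0.040761)·(3.84) = 1.2335.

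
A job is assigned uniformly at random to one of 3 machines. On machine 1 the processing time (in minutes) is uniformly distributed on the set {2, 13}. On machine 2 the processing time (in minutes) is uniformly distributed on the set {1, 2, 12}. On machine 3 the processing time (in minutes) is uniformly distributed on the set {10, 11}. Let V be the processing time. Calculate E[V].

23/3

E[V | machine 1] = (2+13)/2 = 15/2.
E[V | machine 2] = (1+2+12)/3 = 5.
E[V | machine 3] = (10+11)/2 = 21/2.
E[V] = (1/3)·(15/2) + (1/3)·(5) + (1/3)·(21/2) = 23/3.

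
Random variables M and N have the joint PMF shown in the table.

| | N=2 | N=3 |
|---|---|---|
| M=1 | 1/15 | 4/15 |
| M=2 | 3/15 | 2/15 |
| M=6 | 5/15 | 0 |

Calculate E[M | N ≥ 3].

4/3

P(N ≥ 3) = 2/5.
Σ M·P over the event = 1·(4/15) + 2·(2/15) = 8/15.
E[M | N ≥ 3] = (8/15) / (2/5) = 4/3.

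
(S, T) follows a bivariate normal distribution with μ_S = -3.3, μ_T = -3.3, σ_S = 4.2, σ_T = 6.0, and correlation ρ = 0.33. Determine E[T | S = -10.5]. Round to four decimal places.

-6.6943

E[T | S=x] = μ_T + ρ(σ_T/σ_S)(x − μ_S) for jointly normal variables.
E[T | S=-10.5] = -3.3 + (0.33)·(6.0/4.2)·(-10.5 − (-3.3)) = -3.3 + (0.47143)·(-7.2) = -6.6943.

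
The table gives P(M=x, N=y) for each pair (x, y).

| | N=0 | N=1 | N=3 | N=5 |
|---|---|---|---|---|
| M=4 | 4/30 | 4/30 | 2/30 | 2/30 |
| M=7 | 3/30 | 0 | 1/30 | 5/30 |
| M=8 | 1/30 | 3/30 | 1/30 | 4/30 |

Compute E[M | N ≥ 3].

98/15

P(N ≥ 3) = 1/2.
Summing M·P(M=x,N=y) over the conditioning event gives 49/15.
E[M | N ≥ 3] = (49/15) / (1/2) = 98/15.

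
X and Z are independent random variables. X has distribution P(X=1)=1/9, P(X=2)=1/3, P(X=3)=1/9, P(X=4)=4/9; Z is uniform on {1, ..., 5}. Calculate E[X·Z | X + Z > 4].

363/35

P(X + Z > 4) = 7/9.
Summing XZ·P(x,y) over outcomes with X + Z > 4 gives 121/15.
E[X·Z | X + Z > 4] = (121/15) / (7/9) = 363/35.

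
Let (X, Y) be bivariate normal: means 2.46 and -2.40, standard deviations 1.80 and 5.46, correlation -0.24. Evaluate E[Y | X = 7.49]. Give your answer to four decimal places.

-6.0618

For a bivariate normal, E[Y | X=x] = μ_Y + ρ·(σ_Y/σ_X)·(x − μ_X).
E[Y | X=7.49] = -2.40 + (-0.24)·(5.46/1.80)·(7.49 − (2.46)) = -2.40 + (-0.728)·(5.03) = -6.0618.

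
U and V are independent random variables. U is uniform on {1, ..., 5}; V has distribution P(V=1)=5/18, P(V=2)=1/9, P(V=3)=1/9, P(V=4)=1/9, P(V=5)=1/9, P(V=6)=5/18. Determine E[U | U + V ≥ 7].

P(U + V ≥ 7) = 1/2.
Summing U·P(x,y) over outcomes with U + V ≥ 7 gives 31/18.
E[U | U + V ≥ 7] = (31/18) / (1/2) = 31/9.

31/9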